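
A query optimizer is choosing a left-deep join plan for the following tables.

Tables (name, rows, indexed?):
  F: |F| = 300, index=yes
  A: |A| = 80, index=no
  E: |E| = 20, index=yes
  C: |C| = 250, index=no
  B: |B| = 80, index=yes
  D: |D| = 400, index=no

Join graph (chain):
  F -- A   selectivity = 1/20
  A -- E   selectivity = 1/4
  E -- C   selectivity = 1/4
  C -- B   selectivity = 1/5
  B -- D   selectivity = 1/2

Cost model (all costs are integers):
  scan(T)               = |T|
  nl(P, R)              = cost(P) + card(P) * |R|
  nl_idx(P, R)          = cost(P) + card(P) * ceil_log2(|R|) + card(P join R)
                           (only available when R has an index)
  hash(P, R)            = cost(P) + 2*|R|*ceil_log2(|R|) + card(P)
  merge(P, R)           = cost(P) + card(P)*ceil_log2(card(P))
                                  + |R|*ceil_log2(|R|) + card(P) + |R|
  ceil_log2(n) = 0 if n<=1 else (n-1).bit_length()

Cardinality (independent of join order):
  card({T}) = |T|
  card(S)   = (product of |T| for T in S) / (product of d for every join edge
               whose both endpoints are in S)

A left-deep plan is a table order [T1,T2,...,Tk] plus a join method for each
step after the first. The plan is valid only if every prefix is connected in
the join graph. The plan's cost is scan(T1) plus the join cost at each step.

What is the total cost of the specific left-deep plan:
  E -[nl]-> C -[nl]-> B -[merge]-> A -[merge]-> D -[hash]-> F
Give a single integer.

88435060

step 1: scan E: cost=20, card=20
step 2: join C via nl
    card(P join C) = 20*250/(4) = 1250
    cost = 20 + 20*250 = 5020
step 3: join B via nl
    card(P join B) = 1250*80/(5) = 20000
    cost = 5020 + 1250*80 = 105020
step 4: join A via merge
    card(P join A) = 20000*80/(4) = 400000
    cost = 105020 + 20000*15 + 80*7 + 20000 + 80 = 425660
step 5: join D via merge
    card(P join D) = 400000*400/(2) = 80000000
    cost = 425660 + 400000*19 + 400*9 + 400000 + 400 = 8429660
step 6: join F via hash
    card(P join F) = 80000000*300/(20) = 1200000000
    cost = 8429660 + 2*300*9 + 80000000 = 88435060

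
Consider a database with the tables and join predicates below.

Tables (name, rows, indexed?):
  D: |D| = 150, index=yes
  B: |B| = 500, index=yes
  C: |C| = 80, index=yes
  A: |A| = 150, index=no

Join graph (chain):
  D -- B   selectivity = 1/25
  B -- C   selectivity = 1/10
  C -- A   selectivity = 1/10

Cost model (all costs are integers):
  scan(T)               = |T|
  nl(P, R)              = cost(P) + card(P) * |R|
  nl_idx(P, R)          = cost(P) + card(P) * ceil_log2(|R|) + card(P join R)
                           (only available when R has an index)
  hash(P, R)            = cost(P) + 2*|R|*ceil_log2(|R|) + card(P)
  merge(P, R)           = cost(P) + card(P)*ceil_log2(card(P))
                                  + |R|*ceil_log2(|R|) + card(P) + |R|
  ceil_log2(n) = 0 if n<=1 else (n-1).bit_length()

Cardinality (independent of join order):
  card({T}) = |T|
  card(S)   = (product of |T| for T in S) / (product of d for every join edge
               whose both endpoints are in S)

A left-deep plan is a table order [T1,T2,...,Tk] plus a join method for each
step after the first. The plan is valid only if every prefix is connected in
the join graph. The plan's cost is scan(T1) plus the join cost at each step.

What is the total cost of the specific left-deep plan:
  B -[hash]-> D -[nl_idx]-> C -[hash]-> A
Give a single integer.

74800

step 1: scan B: cost=500, card=500
step 2: join D via hash
    card(P join D) = 500*150/(25) = 3000
    cost = 500 + 2*150*8 + 500 = 3400
step 3: join C via nl_idx
    card(P join C) = 3000*80/(10) = 24000
    cost = 3400 + 3000*7 + 24000 = 48400
step 4: join A via hash
    card(P join A) = 24000*150/(10) = 360000
    cost = 48400 + 2*150*8 + 24000 = 74800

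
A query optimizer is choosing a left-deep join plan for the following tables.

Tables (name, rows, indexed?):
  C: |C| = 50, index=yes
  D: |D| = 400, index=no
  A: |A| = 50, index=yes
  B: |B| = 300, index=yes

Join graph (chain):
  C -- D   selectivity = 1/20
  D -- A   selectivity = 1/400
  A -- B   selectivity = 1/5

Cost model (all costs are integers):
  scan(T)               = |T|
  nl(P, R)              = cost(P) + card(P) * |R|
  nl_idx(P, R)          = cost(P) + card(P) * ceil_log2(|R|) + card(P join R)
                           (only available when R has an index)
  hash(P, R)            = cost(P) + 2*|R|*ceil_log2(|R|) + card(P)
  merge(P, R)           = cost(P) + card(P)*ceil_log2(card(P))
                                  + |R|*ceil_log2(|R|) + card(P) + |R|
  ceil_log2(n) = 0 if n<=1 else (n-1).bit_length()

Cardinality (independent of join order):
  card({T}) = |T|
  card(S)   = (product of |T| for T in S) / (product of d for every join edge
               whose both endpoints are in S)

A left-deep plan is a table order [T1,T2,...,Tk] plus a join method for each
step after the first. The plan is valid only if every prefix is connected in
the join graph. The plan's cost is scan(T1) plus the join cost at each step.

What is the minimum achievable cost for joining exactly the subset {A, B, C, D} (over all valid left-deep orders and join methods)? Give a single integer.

Selinger DP over subsets of {A,B,C,D}:
  {C}: scan cost=50, card=50
  {D}: scan cost=400, card=400
  {A}: scan cost=50, card=50
  {B}: scan cost=300, card=300
  {CD}: card=1000; try (C,hash)→1400, (C,nl_idx)→3800, (D,merge)→4400, (C,merge)→4750, (D,hash)→7300, (D,nl)→20050 …(+1); best=1400 via (C,hash)
  {AD}: card=50; try (A,hash)→1400, (A,nl_idx)→2850, (D,merge)→4400, (A,merge)→4750, (D,hash)→7300, (D,nl)→20050 …(+1); best=1400 via (A,hash)
  {AB}: card=3000; try (A,hash)→1200, (B,merge)→3400, (B,nl_idx)→3500, (A,merge)→3650, (A,nl_idx)→5100, (B,hash)→5500 …(+2); best=1200 via (A,hash)
  {ACD}: card=125; try (C,nl_idx)→1825, (C,hash)→2050, (C,merge)→2100, (A,hash)→3000, (C,nl)→3900, (A,nl_idx)→7525 …(+2); best=1825 via (C,nl_idx)
  {ABD}: card=3000; try (B,merge)→4750, (B,nl_idx)→4850, (B,hash)→6850, (D,hash)→11400, (B,nl)→16400, (D,merge)→44200 …(+1); best=4750 via (B,merge)
  {ABCD}: card=7500; try (B,merge)→5825, (B,hash)→7350, (C,hash)→8350, (B,nl_idx)→10450, (C,nl_idx)→30250, (B,nl)→39325 …(+2); best=5825 via (B,merge)

5825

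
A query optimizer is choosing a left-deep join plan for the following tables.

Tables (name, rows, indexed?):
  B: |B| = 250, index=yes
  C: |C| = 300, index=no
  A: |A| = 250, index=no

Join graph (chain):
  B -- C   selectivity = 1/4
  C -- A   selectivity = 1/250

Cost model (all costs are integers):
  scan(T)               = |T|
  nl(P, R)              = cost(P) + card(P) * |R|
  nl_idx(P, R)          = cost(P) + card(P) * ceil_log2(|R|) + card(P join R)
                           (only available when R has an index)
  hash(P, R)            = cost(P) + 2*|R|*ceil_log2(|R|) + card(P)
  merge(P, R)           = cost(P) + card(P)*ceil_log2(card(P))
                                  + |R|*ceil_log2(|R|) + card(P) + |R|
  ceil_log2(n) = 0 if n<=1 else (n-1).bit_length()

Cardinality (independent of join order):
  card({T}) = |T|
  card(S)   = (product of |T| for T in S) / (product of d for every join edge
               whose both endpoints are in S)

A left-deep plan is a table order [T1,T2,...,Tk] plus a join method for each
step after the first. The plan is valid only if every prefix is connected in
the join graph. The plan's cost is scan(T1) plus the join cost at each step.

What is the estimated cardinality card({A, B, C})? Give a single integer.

Tables in S: A(250), B(250), C(300)
Edges inside S: B-C(d=4), C-A(d=250)
numerator = 250 * 250 * 300 = 18750000
denominator = 4 * 250 = 1000
card(S) = 18750000 / 1000 = 18750

18750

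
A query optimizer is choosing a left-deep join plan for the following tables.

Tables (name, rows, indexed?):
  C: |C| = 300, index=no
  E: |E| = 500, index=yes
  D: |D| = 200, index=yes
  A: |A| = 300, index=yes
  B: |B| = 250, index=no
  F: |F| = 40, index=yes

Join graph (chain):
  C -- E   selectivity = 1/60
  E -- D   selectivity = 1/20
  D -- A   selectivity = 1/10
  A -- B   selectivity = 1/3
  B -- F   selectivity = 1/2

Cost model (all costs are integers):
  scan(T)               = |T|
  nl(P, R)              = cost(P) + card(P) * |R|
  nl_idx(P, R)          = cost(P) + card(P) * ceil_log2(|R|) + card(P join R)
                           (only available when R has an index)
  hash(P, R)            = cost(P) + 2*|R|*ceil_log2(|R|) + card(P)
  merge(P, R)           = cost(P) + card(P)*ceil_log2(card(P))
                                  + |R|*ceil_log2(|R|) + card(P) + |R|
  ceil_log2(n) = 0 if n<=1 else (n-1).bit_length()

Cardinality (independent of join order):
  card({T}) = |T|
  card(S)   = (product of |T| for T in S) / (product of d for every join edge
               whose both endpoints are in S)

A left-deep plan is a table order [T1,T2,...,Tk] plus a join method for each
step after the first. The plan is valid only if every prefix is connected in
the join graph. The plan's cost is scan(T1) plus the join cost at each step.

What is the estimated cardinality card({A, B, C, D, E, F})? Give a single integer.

1250000000

Tables in S: A(300), B(250), C(300), D(200), E(500), F(40)
Edges inside S: C-E(d=60), E-D(d=20), D-A(d=10), A-B(d=3), B-F(d=2)
numerator = 300 * 250 * 300 * 200 * 500 * 40 = 90000000000000
denominator = 60 * 20 * 10 * 3 * 2 = 72000
card(S) = 90000000000000 / 72000 = 1250000000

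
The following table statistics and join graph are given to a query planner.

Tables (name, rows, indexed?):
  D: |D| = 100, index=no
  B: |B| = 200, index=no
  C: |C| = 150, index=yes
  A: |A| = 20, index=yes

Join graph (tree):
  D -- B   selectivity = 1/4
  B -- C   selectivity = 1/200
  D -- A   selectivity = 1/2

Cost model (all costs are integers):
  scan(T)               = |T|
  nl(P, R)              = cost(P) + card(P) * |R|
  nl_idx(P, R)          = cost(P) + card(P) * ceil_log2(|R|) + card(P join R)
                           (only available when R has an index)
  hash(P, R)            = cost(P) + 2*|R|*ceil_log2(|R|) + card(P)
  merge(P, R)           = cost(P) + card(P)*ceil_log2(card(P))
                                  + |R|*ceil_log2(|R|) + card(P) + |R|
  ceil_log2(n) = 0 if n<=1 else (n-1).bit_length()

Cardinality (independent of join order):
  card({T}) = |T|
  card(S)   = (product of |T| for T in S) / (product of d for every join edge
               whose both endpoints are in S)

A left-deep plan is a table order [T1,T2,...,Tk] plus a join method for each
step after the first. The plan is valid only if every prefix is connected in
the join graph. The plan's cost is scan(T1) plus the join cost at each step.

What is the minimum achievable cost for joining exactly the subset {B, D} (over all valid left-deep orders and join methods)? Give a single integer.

1800

Selinger DP over subsets of {B,D}:
  {D}: scan cost=100, card=100
  {B}: scan cost=200, card=200
  {BD}: card=5000; try (D,hash)→1800, (B,merge)→2700, (D,merge)→2800, (B,hash)→3400, (B,nl)→20100, (D,nl)→20200; best=1800 via (D,hash)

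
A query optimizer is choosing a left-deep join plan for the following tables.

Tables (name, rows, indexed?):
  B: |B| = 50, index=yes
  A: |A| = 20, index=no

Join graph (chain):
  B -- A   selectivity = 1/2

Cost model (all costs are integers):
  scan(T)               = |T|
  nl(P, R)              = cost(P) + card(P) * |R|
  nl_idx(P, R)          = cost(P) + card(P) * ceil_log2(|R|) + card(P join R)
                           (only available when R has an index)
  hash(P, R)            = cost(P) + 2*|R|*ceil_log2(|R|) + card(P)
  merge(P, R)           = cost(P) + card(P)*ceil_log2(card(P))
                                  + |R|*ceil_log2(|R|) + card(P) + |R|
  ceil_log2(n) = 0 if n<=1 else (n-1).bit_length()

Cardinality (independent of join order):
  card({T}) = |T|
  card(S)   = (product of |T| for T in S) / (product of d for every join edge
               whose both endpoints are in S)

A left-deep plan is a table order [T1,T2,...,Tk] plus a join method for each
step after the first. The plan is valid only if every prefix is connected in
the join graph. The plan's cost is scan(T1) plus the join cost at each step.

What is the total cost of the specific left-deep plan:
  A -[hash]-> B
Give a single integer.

640

step 1: scan A: cost=20, card=20
step 2: join B via hash
    card(P join B) = 20*50/(2) = 500
    cost = 20 + 2*50*6 + 20 = 640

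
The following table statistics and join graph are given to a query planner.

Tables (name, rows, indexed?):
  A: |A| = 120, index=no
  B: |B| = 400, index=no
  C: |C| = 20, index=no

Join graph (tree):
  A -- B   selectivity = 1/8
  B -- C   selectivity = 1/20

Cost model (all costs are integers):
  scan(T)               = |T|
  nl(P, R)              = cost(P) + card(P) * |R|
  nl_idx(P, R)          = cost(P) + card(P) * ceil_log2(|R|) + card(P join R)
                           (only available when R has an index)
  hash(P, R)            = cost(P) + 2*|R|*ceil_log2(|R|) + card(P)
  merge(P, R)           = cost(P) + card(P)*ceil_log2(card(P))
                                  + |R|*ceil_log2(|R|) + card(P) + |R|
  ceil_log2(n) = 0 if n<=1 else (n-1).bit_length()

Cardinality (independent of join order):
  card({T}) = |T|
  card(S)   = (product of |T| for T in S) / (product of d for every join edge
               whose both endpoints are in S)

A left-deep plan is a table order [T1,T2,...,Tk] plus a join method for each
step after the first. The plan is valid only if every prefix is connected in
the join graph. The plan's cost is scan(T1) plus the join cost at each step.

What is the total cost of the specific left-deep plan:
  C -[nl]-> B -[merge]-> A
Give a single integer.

step 1: scan C: cost=20, card=20
step 2: join B via nl
    card(P join B) = 20*400/(20) = 400
    cost = 20 + 20*400 = 8020
step 3: join A via merge
    card(P join A) = 400*120/(8) = 6000
    cost = 8020 + 400*9 + 120*7 + 400 + 120 = 12980

12980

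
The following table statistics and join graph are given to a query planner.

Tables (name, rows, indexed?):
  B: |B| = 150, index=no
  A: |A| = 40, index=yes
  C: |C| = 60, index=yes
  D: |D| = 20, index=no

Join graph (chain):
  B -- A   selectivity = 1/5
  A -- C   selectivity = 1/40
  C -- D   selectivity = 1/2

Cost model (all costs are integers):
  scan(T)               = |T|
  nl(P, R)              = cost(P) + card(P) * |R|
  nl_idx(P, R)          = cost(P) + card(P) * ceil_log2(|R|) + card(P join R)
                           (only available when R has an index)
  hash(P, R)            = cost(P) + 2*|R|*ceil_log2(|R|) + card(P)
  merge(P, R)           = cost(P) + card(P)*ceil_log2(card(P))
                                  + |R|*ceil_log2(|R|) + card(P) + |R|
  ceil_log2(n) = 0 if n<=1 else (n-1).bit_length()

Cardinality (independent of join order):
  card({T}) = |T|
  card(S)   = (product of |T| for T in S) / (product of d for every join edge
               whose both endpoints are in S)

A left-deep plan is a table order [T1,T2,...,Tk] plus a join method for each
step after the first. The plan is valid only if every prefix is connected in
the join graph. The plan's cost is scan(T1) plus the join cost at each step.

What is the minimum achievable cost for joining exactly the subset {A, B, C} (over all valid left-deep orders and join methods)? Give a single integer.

2110

Selinger DP over subsets of {A,B,C}:
  {B}: scan cost=150, card=150
  {A}: scan cost=40, card=40
  {C}: scan cost=60, card=60
  {AB}: card=1200; try (A,hash)→780, (B,merge)→1670, (A,merge)→1780, (A,nl_idx)→2250, (B,hash)→2480, (B,nl)→6040 …(+1); best=780 via (A,hash)
  {AC}: card=60; try (C,nl_idx)→340, (A,nl_idx)→480, (A,hash)→600, (C,merge)→740, (A,merge)→760, (C,hash)→800 …(+2); best=340 via (C,nl_idx)
  {ABC}: card=1800; try (B,merge)→2110, (C,hash)→2700, (B,hash)→2800, (B,nl)→9340, (C,nl_idx)→9780, (C,merge)→15600 …(+1); best=2110 via (B,merge)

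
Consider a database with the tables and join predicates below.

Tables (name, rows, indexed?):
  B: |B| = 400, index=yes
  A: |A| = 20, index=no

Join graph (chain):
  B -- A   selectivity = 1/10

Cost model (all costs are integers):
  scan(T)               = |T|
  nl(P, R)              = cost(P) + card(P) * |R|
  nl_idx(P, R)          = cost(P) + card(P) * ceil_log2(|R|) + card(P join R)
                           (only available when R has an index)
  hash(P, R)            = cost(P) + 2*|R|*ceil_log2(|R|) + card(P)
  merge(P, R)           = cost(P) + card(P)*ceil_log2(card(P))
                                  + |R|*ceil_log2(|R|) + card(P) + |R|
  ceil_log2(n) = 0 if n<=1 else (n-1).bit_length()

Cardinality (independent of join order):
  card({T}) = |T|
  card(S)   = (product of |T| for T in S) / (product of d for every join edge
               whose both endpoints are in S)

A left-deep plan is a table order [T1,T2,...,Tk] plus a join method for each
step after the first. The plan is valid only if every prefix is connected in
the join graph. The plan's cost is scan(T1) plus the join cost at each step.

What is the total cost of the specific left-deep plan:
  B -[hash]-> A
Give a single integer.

1000

step 1: scan B: cost=400, card=400
step 2: join A via hash
    card(P join A) = 400*20/(10) = 800
    cost = 400 + 2*20*5 + 400 = 1000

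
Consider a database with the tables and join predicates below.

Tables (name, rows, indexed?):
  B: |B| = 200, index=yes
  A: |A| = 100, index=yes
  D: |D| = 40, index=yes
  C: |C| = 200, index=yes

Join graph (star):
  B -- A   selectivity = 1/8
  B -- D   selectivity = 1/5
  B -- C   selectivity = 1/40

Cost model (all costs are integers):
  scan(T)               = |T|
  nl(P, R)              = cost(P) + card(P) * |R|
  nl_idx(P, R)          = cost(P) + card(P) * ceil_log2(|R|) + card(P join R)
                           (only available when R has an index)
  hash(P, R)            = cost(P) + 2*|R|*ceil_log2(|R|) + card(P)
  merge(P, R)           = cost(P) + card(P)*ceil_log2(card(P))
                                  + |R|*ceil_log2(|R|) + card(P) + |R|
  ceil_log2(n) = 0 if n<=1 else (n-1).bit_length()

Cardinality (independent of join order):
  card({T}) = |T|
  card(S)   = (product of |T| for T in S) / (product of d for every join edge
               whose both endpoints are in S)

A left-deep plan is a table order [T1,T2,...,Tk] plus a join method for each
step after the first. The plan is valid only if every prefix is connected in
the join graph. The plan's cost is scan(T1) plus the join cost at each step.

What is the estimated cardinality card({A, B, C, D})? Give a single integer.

100000

Tables in S: A(100), B(200), C(200), D(40)
Edges inside S: B-A(d=8), B-D(d=5), B-C(d=40)
numerator = 100 * 200 * 200 * 40 = 160000000
denominator = 8 * 5 * 40 = 1600
card(S) = 160000000 / 1600 = 100000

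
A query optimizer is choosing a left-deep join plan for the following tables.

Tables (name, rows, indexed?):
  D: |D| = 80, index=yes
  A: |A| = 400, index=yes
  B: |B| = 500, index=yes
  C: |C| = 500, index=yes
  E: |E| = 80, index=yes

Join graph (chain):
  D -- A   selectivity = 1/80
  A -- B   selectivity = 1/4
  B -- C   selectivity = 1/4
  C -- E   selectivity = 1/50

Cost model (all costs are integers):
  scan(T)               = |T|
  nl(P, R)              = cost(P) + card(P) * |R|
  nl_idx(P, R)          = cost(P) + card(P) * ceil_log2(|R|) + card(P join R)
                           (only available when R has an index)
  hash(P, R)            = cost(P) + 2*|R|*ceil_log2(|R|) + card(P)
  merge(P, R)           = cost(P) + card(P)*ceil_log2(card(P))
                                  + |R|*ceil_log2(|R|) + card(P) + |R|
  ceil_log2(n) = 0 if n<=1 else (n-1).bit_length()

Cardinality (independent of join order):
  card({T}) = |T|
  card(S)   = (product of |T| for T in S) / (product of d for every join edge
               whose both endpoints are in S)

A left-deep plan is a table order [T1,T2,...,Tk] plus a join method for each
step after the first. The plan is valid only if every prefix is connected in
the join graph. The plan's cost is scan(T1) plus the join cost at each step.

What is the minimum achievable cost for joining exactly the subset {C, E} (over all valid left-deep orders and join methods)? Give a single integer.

1600

Selinger DP over subsets of {C,E}:
  {C}: scan cost=500, card=500
  {E}: scan cost=80, card=80
  {CE}: card=800; try (C,nl_idx)→1600, (E,hash)→2120, (E,nl_idx)→4800, (C,merge)→5720, (E,merge)→6140, (C,hash)→9160 …(+2); best=1600 via (C,nl_idx)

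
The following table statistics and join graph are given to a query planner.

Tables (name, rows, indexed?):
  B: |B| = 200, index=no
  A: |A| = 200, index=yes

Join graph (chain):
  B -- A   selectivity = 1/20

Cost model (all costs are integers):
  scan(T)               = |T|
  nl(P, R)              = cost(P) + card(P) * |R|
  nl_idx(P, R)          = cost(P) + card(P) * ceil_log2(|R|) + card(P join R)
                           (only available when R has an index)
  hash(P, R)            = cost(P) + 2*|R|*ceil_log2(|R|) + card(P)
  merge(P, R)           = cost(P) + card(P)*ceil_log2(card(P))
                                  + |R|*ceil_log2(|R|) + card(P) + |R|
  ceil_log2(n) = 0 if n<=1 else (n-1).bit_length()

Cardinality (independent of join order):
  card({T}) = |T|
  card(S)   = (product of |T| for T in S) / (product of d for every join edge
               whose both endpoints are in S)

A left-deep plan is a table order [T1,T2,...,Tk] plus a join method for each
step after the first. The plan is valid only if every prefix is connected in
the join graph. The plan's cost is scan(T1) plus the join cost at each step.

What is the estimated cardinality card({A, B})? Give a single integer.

2000

Tables in S: A(200), B(200)
Edges inside S: B-A(d=20)
numerator = 200 * 200 = 40000
denominator = 20 = 20
card(S) = 40000 / 20 = 2000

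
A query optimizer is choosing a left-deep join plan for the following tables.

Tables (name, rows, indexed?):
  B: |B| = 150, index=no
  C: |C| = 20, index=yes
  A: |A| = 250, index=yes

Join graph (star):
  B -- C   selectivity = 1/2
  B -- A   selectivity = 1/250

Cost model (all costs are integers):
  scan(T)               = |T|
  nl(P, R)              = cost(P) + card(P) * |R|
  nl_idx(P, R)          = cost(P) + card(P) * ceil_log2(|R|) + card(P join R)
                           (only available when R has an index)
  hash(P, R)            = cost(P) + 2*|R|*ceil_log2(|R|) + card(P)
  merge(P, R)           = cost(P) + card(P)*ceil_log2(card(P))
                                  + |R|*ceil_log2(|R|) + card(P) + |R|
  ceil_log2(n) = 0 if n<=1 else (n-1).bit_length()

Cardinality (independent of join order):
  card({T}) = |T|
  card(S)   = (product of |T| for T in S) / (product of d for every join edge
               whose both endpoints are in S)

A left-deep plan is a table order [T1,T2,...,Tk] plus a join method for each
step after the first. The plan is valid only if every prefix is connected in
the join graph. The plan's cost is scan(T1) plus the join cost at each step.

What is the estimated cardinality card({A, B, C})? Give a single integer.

1500

Tables in S: A(250), B(150), C(20)
Edges inside S: B-C(d=2), B-A(d=250)
numerator = 250 * 150 * 20 = 750000
denominator = 2 * 250 = 500
card(S) = 750000 / 500 = 1500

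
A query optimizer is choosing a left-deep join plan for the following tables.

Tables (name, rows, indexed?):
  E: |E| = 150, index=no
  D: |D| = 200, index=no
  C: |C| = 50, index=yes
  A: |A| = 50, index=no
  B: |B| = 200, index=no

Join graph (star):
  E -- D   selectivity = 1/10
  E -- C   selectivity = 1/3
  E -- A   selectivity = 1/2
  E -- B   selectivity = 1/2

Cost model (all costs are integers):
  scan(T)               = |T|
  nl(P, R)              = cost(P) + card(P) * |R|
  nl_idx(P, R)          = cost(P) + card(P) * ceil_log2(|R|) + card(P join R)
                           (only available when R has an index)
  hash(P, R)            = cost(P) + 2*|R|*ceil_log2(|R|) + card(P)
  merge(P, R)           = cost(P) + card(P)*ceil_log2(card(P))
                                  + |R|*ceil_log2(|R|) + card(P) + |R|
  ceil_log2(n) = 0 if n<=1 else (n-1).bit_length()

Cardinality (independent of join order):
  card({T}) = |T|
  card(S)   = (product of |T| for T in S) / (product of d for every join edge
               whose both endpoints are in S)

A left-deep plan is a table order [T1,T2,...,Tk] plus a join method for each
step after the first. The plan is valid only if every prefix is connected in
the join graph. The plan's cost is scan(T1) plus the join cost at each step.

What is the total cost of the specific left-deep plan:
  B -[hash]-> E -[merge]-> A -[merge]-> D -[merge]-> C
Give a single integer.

187730300

step 1: scan B: cost=200, card=200
step 2: join E via hash
    card(P join E) = 200*150/(2) = 15000
    cost = 200 + 2*150*8 + 200 = 2800
step 3: join A via merge
    card(P join A) = 15000*50/(2) = 375000
    cost = 2800 + 15000*14 + 50*6 + 15000 + 50 = 228150
step 4: join D via merge
    card(P join D) = 375000*200/(10) = 7500000
    cost = 228150 + 375000*19 + 200*8 + 375000 + 200 = 7729950
step 5: join C via merge
    card(P join C) = 7500000*50/(3) = 125000000
    cost = 7729950 + 7500000*23 + 50*6 + 7500000 + 50 = 187730300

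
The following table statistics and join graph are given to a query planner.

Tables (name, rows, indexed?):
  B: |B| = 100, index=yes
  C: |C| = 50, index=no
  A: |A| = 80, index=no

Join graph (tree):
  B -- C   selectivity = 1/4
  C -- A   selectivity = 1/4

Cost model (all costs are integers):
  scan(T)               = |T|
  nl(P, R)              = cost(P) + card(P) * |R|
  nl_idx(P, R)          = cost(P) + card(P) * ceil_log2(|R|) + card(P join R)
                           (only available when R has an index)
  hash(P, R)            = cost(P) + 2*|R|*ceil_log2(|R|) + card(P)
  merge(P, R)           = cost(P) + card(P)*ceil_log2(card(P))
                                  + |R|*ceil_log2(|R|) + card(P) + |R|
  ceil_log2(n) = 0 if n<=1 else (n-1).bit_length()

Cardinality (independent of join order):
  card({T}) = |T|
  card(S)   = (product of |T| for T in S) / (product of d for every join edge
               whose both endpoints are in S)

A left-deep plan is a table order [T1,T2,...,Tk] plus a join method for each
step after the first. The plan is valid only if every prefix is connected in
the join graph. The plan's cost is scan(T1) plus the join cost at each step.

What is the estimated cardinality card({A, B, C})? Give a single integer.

Tables in S: A(80), B(100), C(50)
Edges inside S: B-C(d=4), C-A(d=4)
numerator = 80 * 100 * 50 = 400000
denominator = 4 * 4 = 16
card(S) = 400000 / 16 = 25000

25000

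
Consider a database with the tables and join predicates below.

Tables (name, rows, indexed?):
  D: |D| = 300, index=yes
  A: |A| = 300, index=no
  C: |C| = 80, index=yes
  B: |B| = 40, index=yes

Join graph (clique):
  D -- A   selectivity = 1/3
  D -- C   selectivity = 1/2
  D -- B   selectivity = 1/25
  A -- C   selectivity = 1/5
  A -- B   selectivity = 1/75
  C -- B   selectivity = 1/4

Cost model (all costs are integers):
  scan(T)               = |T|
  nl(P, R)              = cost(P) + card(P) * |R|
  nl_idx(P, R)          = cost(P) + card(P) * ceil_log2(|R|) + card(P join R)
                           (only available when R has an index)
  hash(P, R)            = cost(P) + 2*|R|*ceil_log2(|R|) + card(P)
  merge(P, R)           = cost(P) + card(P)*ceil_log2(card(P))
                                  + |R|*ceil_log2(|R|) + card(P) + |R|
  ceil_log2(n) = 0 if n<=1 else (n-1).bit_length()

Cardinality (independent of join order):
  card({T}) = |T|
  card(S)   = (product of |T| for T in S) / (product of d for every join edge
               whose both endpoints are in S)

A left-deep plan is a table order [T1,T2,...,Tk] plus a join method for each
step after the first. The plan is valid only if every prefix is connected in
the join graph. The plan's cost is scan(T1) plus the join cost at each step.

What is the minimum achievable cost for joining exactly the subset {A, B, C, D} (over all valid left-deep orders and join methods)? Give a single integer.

4920

Selinger DP over subsets of {A,B,C,D}:
  {D}: scan cost=300, card=300
  {A}: scan cost=300, card=300
  {C}: scan cost=80, card=80
  {B}: scan cost=40, card=40
  {AD}: card=30000; try (D,hash)→6000, (A,hash)→6000, (D,merge)→6300, (A,merge)→6300, (D,nl_idx)→33000, (D,nl)→90300 …(+1); best=6000 via (D,hash)
  {CD}: card=12000; try (C,hash)→1720, (D,merge)→3720, (C,merge)→3940, (D,hash)→5560, (D,nl_idx)→12800, (C,nl_idx)→14400 …(+2); best=1720 via (C,hash)
  {BD}: card=480; try (D,nl_idx)→880, (B,hash)→1080, (B,nl_idx)→2580, (D,merge)→3320, (B,merge)→3580, (D,hash)→5480 …(+2); best=880 via (D,nl_idx)
  {AC}: card=4800; try (C,hash)→1720, (A,merge)→3720, (C,merge)→3940, (A,hash)→5560, (C,nl_idx)→7200, (A,nl)→24080 …(+1); best=1720 via (C,hash)
  {AB}: card=160; try (B,hash)→1080, (B,nl_idx)→2260, (A,merge)→3320, (B,merge)→3580, (A,hash)→5480, (A,nl)→12040 …(+1); best=1080 via (B,hash)
  {BC}: card=800; try (B,hash)→640, (C,merge)→960, (B,merge)→1000, (C,nl_idx)→1120, (C,hash)→1200, (B,nl_idx)→1360 …(+2); best=640 via (B,hash)
  {ACD}: card=240000; try (D,hash)→11920, (A,hash)→19120, (C,hash)→37120, (D,merge)→71920, (A,merge)→184720, (D,nl_idx)→284920 …(+5); best=11920 via (D,hash)
  {ABD}: card=640; try (D,nl_idx)→3160, (D,merge)→5520, (D,hash)→6640, (A,hash)→6760, (A,merge)→8680, (B,hash)→36480 …(+5); best=3160 via (D,nl_idx)
  {BCD}: card=4800; try (C,hash)→2480, (C,merge)→6320, (D,hash)→6840, (C,nl_idx)→9040, (D,merge)→12440, (D,nl_idx)→12640 …(+6); best=2480 via (C,hash)
  {ABC}: card=640; try (C,hash)→2360, (C,nl_idx)→2840, (C,merge)→3160, (A,hash)→6840, (B,hash)→7000, (A,merge)→12440 …(+5); best=2360 via (C,hash)
  {ABCD}: card=1280; try (C,hash)→4920, (D,hash)→8400, (C,nl_idx)→8920, (D,nl_idx)→9400, (C,merge)→10840, (D,merge)→12400 …(+9); best=4920 via (C,hash)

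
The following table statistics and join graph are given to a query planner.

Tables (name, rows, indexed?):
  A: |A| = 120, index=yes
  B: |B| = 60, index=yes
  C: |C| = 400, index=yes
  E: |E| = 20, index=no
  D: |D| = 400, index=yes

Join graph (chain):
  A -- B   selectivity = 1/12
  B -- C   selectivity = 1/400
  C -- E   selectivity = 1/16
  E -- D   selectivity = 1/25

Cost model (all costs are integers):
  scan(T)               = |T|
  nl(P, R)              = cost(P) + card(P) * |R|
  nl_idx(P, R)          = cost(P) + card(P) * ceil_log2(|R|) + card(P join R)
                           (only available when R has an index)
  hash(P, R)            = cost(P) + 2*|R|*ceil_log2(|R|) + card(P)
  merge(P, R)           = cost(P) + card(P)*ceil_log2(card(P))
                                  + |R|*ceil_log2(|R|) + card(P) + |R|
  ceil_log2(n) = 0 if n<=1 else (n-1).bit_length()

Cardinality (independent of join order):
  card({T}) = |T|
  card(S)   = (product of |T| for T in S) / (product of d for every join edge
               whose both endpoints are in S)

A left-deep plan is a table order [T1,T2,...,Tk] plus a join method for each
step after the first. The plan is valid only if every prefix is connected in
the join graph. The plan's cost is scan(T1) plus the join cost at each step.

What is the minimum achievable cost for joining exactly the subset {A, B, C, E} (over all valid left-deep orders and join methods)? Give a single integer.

Selinger DP over subsets of {A,B,C,E}:
  {A}: scan cost=120, card=120
  {B}: scan cost=60, card=60
  {C}: scan cost=400, card=400
  {E}: scan cost=20, card=20
  {AB}: card=600; try (B,hash)→960, (A,nl_idx)→1080, (B,nl_idx)→1440, (A,merge)→1440, (B,merge)→1500, (A,hash)→1800 …(+2); best=960 via (B,hash)
  {BC}: card=60; try (C,nl_idx)→660, (B,hash)→1520, (B,nl_idx)→2860, (C,merge)→4480, (B,merge)→4820, (C,hash)→7320 …(+2); best=660 via (C,nl_idx)
  {CE}: card=500; try (C,nl_idx)→700, (E,hash)→1000, (C,merge)→4140, (E,merge)→4520, (C,hash)→7240, (C,nl)→8020 …(+1); best=700 via (C,nl_idx)
  {ABC}: card=600; try (A,nl_idx)→1680, (A,merge)→2040, (A,hash)→2400, (C,nl_idx)→6960, (A,nl)→7860, (C,hash)→8760 …(+2); best=1680 via (A,nl_idx)
  {BCE}: card=75; try (E,hash)→920, (E,merge)→1200, (E,nl)→1860, (B,hash)→1920, (B,nl_idx)→3775, (B,merge)→6120 …(+1); best=920 via (E,hash)
  {ABCE}: card=750; try (A,nl_idx)→2195, (E,hash)→2480, (A,merge)→2480, (A,hash)→2675, (E,merge)→8400, (A,nl)→9920 …(+1); best=2195 via (A,nl_idx)

2195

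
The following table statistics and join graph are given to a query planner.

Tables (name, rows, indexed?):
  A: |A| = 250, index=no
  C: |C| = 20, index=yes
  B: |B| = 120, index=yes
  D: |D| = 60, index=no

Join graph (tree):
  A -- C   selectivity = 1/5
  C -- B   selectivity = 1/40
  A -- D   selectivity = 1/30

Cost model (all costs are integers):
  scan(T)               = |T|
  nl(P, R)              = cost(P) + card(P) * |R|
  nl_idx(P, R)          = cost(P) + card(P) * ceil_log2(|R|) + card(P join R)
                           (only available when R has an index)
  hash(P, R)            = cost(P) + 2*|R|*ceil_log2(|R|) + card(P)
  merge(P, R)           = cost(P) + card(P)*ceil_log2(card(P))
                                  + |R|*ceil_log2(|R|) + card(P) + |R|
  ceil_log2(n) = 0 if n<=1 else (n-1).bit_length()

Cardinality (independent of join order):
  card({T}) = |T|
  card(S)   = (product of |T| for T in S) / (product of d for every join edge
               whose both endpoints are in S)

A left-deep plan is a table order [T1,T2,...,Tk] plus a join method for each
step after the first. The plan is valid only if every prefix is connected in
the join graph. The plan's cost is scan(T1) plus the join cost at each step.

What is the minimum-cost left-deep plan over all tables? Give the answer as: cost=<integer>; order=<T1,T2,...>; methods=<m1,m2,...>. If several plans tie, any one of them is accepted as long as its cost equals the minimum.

cost=5600; order=A,D,C,B; methods=hash,hash,hash

Selinger DP (subsets sized 1..n):
  {A}: scan cost=250, card=250
  {C}: scan cost=20, card=20
  {B}: scan cost=120, card=120
  {D}: scan cost=60, card=60
  {AC}: card=1000; try (C,hash)→700, (A,merge)→2390, (C,nl_idx)→2500, (C,merge)→2620, (A,hash)→4040, (A,nl)→5020 …(+1); best=700 via (C,hash)
  {AD}: card=500; try (D,hash)→1220, (A,merge)→2730, (D,merge)→2920, (A,hash)→4120, (A,nl)→15060, (D,nl)→15250; best=1220 via (D,hash)
  {BC}: card=60; try (B,nl_idx)→220, (C,hash)→440, (C,nl_idx)→780, (B,merge)→1100, (C,merge)→1200, (B,hash)→1720 …(+2); best=220 via (B,nl_idx)
  {ABC}: card=3000; try (A,merge)→2890, (B,hash)→3380, (A,hash)→4280, (B,nl_idx)→10700, (B,merge)→12660, (A,nl)→15220 …(+1); best=2890 via (A,merge)
  {ACD}: card=2000; try (C,hash)→1920, (D,hash)→2420, (C,nl_idx)→5720, (C,merge)→6340, (C,nl)→11220, (D,merge)→12120 …(+1); best=1920 via (C,hash)
  {ABCD}: card=6000; try (B,hash)→5600, (D,hash)→6610, (B,nl_idx)→21920, (B,merge)→26880, (D,merge)→42310, (D,nl)→182890 …(+1); best=5600 via (B,hash)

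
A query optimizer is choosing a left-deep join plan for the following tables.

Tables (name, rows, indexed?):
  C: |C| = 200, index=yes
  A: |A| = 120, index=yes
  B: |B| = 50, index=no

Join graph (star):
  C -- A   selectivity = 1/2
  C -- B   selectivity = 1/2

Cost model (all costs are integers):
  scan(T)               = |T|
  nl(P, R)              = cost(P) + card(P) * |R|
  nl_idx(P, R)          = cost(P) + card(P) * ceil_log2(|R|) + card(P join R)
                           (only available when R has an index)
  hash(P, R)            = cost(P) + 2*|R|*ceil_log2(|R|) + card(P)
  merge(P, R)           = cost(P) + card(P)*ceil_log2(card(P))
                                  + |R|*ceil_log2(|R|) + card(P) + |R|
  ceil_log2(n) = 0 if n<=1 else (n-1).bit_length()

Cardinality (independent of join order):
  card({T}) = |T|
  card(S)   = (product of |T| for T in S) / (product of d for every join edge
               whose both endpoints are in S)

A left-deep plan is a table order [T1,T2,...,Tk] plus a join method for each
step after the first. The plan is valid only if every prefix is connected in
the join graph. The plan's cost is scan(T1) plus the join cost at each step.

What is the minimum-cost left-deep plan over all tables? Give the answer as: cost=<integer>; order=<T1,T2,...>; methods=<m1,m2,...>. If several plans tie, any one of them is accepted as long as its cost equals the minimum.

Selinger DP (subsets sized 1..n):
  {C}: scan cost=200, card=200
  {A}: scan cost=120, card=120
  {B}: scan cost=50, card=50
  {AC}: card=12000; try (A,hash)→2080, (C,merge)→2880, (A,merge)→2960, (C,hash)→3440, (C,nl_idx)→13080, (A,nl_idx)→13600 …(+2); best=2080 via (A,hash)
  {BC}: card=5000; try (B,hash)→1000, (C,merge)→2200, (B,merge)→2350, (C,hash)→3300, (C,nl_idx)→5450, (C,nl)→10050 …(+1); best=1000 via (B,hash)
  {ABC}: card=300000; try (A,hash)→7680, (B,hash)→14680, (A,merge)→71960, (B,merge)→182430, (A,nl_idx)→336000, (A,nl)→601000 …(+1); best=7680 via (A,hash)

cost=7680; order=C,B,A; methods=hash,hash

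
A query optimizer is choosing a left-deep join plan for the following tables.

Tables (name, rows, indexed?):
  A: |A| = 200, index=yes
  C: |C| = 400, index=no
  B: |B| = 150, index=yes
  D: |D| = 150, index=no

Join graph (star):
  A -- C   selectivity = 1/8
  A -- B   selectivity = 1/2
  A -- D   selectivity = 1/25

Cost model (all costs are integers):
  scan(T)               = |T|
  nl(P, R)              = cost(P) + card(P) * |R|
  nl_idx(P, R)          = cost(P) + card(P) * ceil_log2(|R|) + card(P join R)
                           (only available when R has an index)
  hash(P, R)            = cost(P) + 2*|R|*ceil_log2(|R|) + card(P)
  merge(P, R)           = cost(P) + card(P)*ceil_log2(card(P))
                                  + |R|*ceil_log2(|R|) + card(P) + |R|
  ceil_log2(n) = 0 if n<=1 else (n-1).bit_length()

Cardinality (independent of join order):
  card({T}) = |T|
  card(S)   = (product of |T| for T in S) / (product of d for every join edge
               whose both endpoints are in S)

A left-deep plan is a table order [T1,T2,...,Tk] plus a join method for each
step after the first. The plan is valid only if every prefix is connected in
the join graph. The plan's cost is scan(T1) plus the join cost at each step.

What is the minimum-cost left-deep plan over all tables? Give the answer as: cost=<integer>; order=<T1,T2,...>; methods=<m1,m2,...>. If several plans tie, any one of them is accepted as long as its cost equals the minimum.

Selinger DP (subsets sized 1..n):
  {A}: scan cost=200, card=200
  {C}: scan cost=400, card=400
  {B}: scan cost=150, card=150
  {D}: scan cost=150, card=150
  {AC}: card=10000; try (A,hash)→4000, (C,merge)→6000, (A,merge)→6200, (C,hash)→7600, (A,nl_idx)→13600, (C,nl)→80200 …(+1); best=4000 via (A,hash)
  {AB}: card=15000; try (B,hash)→2800, (A,merge)→3300, (B,merge)→3350, (A,hash)→3500, (A,nl_idx)→16350, (B,nl_idx)→16800 …(+2); best=2800 via (B,hash)
  {AD}: card=1200; try (A,nl_idx)→2550, (D,hash)→2800, (A,merge)→3300, (D,merge)→3350, (A,hash)→3500, (A,nl)→30150 …(+1); best=2550 via (A,nl_idx)
  {ABC}: card=750000; try (B,hash)→16400, (C,hash)→25000, (B,merge)→155350, (C,merge)→231800, (B,nl_idx)→834000, (B,nl)→1504000 …(+1); best=16400 via (B,hash)
  {ACD}: card=60000; try (C,hash)→10950, (D,hash)→16400, (C,merge)→20950, (D,merge)→155350, (C,nl)→482550, (D,nl)→1504000; best=10950 via (C,hash)
  {ABD}: card=90000; try (B,hash)→6150, (B,merge)→18300, (D,hash)→20200, (B,nl_idx)→102150, (B,nl)→182550, (D,merge)→229150 …(+1); best=6150 via (B,hash)
  {ABCD}: card=4500000; try (B,hash)→73350, (C,hash)→103350, (D,hash)→768800, (B,merge)→1032300, (C,merge)→1630150, (B,nl_idx)→4990950 …(+4); best=73350 via (B,hash)

cost=73350; order=D,A,C,B; methods=nl_idx,hash,hash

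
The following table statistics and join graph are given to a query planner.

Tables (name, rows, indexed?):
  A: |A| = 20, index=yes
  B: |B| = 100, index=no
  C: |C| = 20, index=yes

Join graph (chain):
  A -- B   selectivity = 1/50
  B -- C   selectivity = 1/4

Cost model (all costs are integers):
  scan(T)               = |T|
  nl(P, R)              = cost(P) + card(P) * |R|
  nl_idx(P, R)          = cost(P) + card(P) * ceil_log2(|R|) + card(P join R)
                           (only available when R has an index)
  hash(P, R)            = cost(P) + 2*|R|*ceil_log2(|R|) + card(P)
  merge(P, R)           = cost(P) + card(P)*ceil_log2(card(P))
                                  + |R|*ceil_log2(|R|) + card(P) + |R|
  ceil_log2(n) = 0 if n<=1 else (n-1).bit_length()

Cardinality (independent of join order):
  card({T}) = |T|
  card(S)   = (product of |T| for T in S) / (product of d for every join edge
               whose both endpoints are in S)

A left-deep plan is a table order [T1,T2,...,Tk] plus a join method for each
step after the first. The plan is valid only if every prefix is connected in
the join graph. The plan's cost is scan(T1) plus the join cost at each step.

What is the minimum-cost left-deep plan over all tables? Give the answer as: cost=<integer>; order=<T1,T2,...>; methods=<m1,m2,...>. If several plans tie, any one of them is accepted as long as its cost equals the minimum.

cost=640; order=B,A,C; methods=hash,hash

Selinger DP (subsets sized 1..n):
  {A}: scan cost=20, card=20
  {B}: scan cost=100, card=100
  {C}: scan cost=20, card=20
  {AB}: card=40; try (A,hash)→400, (A,nl_idx)→640, (B,merge)→940, (A,merge)→1020, (B,hash)→1440, (B,nl)→2020 …(+1); best=400 via (A,hash)
  {BC}: card=500; try (C,hash)→400, (B,merge)→940, (C,merge)→1020, (C,nl_idx)→1100, (B,hash)→1440, (B,nl)→2020 …(+1); best=400 via (C,hash)
  {ABC}: card=200; try (C,hash)→640, (C,merge)→800, (C,nl_idx)→800, (A,hash)→1100, (C,nl)→1200, (A,nl_idx)→3100 …(+2); best=640 via (C,hash)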